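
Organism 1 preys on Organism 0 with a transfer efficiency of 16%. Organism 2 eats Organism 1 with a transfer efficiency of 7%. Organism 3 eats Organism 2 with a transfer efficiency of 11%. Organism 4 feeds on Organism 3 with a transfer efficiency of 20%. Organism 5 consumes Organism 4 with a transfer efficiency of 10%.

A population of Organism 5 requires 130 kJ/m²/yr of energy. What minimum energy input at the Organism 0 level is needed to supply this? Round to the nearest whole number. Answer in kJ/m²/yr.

Cumulative transfer efficiency: 0.16 × 0.07 × 0.11 × 0.2 × 0.1 = 0.00002464
Organism 0 energy = 130 / 0.00002464 = 5275974 kJ/m²/yr

5275974 kJ/m²/yr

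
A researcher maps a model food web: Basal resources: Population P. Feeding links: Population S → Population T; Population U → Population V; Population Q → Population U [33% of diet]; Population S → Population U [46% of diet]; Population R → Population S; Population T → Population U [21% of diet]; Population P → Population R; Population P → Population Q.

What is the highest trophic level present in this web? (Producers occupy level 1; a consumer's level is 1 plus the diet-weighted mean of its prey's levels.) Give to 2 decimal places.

4.88

Population Q: 1 + 1 = 2
Population R: 1 + 1 = 2
Population S: 1 + 2 = 3
Population T: 1 + 3 = 4
Population U: 1 + (0.46×3 + 0.33×2 + 0.21×4) = 3.88
Population V: 1 + 3.88 = 4.88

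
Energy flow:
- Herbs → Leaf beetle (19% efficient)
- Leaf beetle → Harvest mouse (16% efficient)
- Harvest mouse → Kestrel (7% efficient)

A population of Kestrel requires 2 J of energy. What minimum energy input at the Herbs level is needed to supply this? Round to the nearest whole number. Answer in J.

940 J

Cumulative transfer efficiency: 0.19 × 0.16 × 0.07 = 0.002128
Herbs energy = 2 / 0.002128 = 940 J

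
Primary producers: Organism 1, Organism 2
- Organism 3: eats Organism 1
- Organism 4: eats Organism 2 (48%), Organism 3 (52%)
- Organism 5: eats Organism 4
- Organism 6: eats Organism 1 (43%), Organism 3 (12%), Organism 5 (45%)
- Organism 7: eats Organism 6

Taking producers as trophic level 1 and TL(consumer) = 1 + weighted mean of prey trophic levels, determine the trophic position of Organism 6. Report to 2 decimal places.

Organism 3: 1 + 1 = 2
Organism 4: 1 + (0.48×1 + 0.52×2) = 2.52
Organism 5: 1 + 2.52 = 3.52
Organism 6: 1 + (0.43×1 + 0.12×2 + 0.45×3.52) = 3.254
Organism 7: 1 + 3.254 = 4.254

3.25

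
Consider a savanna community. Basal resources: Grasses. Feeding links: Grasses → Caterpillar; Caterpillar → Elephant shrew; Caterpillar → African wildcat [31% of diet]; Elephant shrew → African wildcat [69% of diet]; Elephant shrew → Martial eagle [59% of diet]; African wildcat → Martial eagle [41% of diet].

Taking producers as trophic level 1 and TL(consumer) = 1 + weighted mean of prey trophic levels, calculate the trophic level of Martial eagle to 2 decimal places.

Caterpillar: 1 + 1 = 2
Elephant shrew: 1 + 2 = 3
African wildcat: 1 + (0.31×2 + 0.69×3) = 3.69
Martial eagle: 1 + (0.59×3 + 0.41×3.69) = 4.2829

4.28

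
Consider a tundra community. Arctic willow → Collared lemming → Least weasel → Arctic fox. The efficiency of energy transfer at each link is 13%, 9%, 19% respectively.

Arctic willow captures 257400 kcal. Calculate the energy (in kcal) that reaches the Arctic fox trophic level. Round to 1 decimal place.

572.2 kcal

Collared lemming: 257400 × 0.13 = 33462 kcal
Least weasel: 33462 × 0.09 = 3011.58 kcal
Arctic fox: 3011.58 × 0.19 = 572.2002 kcal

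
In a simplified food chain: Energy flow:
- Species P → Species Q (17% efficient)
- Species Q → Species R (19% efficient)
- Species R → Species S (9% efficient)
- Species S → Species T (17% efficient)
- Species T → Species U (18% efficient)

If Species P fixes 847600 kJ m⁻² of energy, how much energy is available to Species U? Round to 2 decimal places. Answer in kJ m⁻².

Species Q: 847600 × 0.17 = 144092 kJ m⁻²
Species R: 144092 × 0.19 = 27377.48 kJ m⁻²
Species S: 27377.48 × 0.09 = 2463.9732 kJ m⁻²
Species T: 2463.9732 × 0.17 = 418.875444 kJ m⁻²
Species U: 418.875444 × 0.18 = 75.39757992 kJ m⁻²

75.40 kJ m⁻²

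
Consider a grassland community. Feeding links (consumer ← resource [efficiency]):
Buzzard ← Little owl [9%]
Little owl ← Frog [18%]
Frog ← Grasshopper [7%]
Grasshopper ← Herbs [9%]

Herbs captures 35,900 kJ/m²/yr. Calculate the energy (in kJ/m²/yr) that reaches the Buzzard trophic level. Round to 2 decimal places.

3.66 kJ/m²/yr

Grasshopper: 35900 × 0.09 = 3231 kJ/m²/yr
Frog: 3231 × 0.07 = 226.17 kJ/m²/yr
Little owl: 226.17 × 0.18 = 40.7106 kJ/m²/yr
Buzzard: 40.7106 × 0.09 = 3.663954 kJ/m²/yr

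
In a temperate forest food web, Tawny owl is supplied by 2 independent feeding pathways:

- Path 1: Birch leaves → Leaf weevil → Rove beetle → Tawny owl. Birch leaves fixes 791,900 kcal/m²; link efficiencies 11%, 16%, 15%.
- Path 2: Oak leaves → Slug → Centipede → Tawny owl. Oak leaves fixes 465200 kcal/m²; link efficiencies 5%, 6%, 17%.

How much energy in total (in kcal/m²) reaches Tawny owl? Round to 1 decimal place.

2327.9 kcal/m²

Path 1: 791900 × 0.11 × 0.16 × 0.15 = 2090.616 kcal/m²
Path 2: 465200 × 0.05 × 0.06 × 0.17 = 237.252 kcal/m²
Total at Tawny owl: 2090.616 + 237.252 = 2327.868 kcal/m²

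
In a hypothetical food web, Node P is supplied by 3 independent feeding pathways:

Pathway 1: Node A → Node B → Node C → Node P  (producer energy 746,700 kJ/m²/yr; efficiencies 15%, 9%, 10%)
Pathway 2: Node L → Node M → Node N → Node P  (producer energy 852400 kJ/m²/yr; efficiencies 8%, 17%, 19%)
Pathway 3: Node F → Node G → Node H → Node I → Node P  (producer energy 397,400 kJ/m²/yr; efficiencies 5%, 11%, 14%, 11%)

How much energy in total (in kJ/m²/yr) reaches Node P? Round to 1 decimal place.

3244.3 kJ/m²/yr

Pathway 1: 746700 × 0.15 × 0.09 × 0.1 = 1008.045 kJ/m²/yr
Pathway 2: 852400 × 0.08 × 0.17 × 0.19 = 2202.6016 kJ/m²/yr
Pathway 3: 397400 × 0.05 × 0.11 × 0.14 × 0.11 = 33.65978 kJ/m²/yr
Total at Node P: 1008.045 + 2202.6016 + 33.65978 = 3244.30638 kJ/m²/yr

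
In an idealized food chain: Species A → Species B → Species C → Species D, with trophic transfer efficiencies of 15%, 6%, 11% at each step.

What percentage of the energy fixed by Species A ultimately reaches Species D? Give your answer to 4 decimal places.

Product of link efficiencies: 0.15 × 0.06 × 0.11 = 0.00099
As a percentage: 0.00099 × 100 = 0.0990%

0.0990%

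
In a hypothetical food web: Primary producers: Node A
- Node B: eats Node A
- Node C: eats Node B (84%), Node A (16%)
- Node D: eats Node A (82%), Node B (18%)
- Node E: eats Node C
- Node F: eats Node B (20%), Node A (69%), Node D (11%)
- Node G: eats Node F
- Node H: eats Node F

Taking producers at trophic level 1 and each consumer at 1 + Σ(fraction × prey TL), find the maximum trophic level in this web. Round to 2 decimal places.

3.84

Node B: 1 + 1 = 2
Node C: 1 + (0.84×2 + 0.16×1) = 2.84
Node D: 1 + (0.82×1 + 0.18×2) = 2.18
Node E: 1 + 2.84 = 3.84
Node F: 1 + (0.2×2 + 0.69×1 + 0.11×2.18) = 2.3298
Node G: 1 + 2.3298 = 3.3298
Node H: 1 + 2.3298 = 3.3298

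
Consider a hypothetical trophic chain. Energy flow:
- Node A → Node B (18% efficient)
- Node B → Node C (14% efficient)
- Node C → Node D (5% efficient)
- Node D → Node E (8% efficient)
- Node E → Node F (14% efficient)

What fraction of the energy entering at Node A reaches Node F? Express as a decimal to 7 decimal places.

Product of link efficiencies: 0.18 × 0.14 × 0.05 × 0.08 × 0.14 = 0.000014112

0.0000141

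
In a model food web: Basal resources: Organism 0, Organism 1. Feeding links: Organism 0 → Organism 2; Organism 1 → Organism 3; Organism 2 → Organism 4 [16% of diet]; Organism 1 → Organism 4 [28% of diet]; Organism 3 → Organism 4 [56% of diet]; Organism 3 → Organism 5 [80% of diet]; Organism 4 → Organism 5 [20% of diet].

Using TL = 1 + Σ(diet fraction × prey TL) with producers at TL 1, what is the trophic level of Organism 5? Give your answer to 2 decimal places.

Organism 2: 1 + 1 = 2
Organism 3: 1 + 1 = 2
Organism 4: 1 + (0.16×2 + 0.28×1 + 0.56×2) = 2.72
Organism 5: 1 + (0.8×2 + 0.2×2.72) = 3.144

3.14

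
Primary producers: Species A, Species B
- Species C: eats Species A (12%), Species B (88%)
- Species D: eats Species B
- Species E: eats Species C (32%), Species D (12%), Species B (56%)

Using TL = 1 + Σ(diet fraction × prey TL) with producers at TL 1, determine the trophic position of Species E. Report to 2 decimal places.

Species C: 1 + (0.12×1 + 0.88×1) = 2
Species D: 1 + 1 = 2
Species E: 1 + (0.32×2 + 0.12×2 + 0.56×1) = 2.44

2.44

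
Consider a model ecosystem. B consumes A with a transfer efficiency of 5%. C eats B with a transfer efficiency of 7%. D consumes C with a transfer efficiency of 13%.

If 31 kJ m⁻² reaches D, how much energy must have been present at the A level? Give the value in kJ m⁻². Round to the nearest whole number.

Cumulative transfer efficiency: 0.05 × 0.07 × 0.13 = 0.000455
A energy = 31 / 0.000455 = 68132 kJ m⁻²

68132 kJ m⁻²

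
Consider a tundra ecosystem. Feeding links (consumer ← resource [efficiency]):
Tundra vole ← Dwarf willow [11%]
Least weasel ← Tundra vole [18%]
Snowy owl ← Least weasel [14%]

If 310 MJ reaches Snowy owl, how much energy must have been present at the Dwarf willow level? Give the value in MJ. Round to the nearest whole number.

Cumulative transfer efficiency: 0.11 × 0.18 × 0.14 = 0.002772
Dwarf willow energy = 310 / 0.002772 = 111833 MJ

111833 MJ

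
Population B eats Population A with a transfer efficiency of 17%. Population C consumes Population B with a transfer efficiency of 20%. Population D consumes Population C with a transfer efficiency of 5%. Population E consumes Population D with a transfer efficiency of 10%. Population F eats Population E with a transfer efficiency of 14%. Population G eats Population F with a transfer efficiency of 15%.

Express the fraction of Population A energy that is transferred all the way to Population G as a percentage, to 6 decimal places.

Product of link efficiencies: 0.17 × 0.2 × 0.05 × 0.1 × 0.14 × 0.15 = 0.00000357
As a percentage: 0.00000357 × 100 = 0.000357%

0.000357%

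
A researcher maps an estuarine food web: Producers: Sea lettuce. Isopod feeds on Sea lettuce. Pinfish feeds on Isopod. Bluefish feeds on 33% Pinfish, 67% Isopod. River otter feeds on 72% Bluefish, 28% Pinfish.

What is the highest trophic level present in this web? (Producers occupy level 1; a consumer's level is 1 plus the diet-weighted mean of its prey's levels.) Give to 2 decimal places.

4.24

Isopod: 1 + 1 = 2
Pinfish: 1 + 2 = 3
Bluefish: 1 + (0.33×3 + 0.67×2) = 3.33
River otter: 1 + (0.72×3.33 + 0.28×3) = 4.2376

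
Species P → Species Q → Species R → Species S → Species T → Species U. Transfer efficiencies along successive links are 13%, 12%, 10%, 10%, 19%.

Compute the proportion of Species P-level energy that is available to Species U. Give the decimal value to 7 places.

0.0000296

Product of link efficiencies: 0.13 × 0.12 × 0.1 × 0.1 × 0.19 = 0.00002964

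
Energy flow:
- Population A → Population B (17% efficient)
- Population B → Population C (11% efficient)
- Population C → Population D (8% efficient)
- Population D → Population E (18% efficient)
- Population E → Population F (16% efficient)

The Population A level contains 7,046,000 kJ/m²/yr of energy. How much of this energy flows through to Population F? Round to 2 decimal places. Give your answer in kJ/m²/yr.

303.58 kJ/m²/yr

Population B: 7046000 × 0.17 = 1197820 kJ/m²/yr
Population C: 1197820 × 0.11 = 131760.2 kJ/m²/yr
Population D: 131760.2 × 0.08 = 10540.816 kJ/m²/yr
Population E: 10540.816 × 0.18 = 1897.34688 kJ/m²/yr
Population F: 1897.34688 × 0.16 = 303.5755008 kJ/m²/yr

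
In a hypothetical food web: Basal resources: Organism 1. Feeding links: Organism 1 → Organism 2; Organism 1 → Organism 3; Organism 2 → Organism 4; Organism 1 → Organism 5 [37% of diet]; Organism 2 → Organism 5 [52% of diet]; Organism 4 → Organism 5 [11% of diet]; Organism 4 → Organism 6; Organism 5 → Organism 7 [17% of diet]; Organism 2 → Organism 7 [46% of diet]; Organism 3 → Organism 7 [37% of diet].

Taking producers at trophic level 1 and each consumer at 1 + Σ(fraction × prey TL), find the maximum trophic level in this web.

4

Organism 2: 1 + 1 = 2
Organism 3: 1 + 1 = 2
Organism 4: 1 + 2 = 3
Organism 5: 1 + (0.37×1 + 0.52×2 + 0.11×3) = 2.74
Organism 6: 1 + 3 = 4
Organism 7: 1 + (0.17×2.74 + 0.46×2 + 0.37×2) = 3.1258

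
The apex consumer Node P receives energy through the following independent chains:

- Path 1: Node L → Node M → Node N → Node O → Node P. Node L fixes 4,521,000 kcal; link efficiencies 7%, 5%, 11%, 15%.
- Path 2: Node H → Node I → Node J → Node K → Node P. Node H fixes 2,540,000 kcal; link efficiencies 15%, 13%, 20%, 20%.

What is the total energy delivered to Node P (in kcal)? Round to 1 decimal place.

Path 1: 4521000 × 0.07 × 0.05 × 0.11 × 0.15 = 261.08775 kcal
Path 2: 2540000 × 0.15 × 0.13 × 0.2 × 0.2 = 1981.2 kcal
Total at Node P: 261.08775 + 1981.2 = 2242.28775 kcal

2242.3 kcal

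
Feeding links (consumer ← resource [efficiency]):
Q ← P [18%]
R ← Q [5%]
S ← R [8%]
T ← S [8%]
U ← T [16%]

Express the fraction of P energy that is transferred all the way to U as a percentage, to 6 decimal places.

0.000922%

Product of link efficiencies: 0.18 × 0.05 × 0.08 × 0.08 × 0.16 = 0.000009216
As a percentage: 0.000009216 × 100 = 0.000922%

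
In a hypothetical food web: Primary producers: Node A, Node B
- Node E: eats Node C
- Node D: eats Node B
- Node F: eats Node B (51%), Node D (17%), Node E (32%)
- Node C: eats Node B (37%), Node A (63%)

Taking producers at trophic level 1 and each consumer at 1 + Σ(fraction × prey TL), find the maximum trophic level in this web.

Node C: 1 + (0.37×1 + 0.63×1) = 2
Node D: 1 + 1 = 2
Node E: 1 + 2 = 3
Node F: 1 + (0.51×1 + 0.17×2 + 0.32×3) = 2.81

3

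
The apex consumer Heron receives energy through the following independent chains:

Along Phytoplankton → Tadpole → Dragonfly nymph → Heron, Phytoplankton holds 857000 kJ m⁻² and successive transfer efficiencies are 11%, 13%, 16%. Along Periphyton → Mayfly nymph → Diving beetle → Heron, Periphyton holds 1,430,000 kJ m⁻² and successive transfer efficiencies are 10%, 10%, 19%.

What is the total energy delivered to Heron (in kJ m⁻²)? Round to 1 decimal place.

Via Phytoplankton: 857000 × 0.11 × 0.13 × 0.16 = 1960.816 kJ m⁻²
Via Periphyton: 1430000 × 0.1 × 0.1 × 0.19 = 2717 kJ m⁻²
Total at Heron: 1960.816 + 2717 = 4677.816 kJ m⁻²

4677.8 kJ m⁻²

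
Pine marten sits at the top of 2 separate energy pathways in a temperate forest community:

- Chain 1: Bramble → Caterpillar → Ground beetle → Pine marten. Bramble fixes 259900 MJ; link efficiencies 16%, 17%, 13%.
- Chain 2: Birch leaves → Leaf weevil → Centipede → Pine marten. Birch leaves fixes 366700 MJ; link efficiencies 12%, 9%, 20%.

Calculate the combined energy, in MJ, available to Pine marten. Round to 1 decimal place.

1711.1 MJ

Chain 1: 259900 × 0.16 × 0.17 × 0.13 = 919.0064 MJ
Chain 2: 366700 × 0.12 × 0.09 × 0.2 = 792.072 MJ
Total at Pine marten: 919.0064 + 792.072 = 1711.0784 MJ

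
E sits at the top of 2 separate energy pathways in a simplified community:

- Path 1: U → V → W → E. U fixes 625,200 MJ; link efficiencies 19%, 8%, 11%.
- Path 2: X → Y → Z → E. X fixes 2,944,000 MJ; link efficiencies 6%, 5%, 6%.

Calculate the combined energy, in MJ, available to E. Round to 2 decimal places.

Path 1: 625200 × 0.19 × 0.08 × 0.11 = 1045.3344 MJ
Path 2: 2944000 × 0.06 × 0.05 × 0.06 = 529.92 MJ
Total at E: 1045.3344 + 529.92 = 1575.2544 MJ

1575.25 MJ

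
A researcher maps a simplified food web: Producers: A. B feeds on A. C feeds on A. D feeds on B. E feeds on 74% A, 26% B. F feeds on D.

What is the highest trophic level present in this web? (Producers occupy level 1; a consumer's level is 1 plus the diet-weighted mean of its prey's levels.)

B: 1 + 1 = 2
C: 1 + 1 = 2
D: 1 + 2 = 3
E: 1 + (0.74×1 + 0.26×2) = 2.26
F: 1 + 3 = 4

4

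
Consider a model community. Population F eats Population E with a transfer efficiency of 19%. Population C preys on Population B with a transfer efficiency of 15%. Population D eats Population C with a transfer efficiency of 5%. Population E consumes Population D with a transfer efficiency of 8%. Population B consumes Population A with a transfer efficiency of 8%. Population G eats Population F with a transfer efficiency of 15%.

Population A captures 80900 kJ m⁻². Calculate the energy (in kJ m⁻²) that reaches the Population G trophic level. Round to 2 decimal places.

0.11 kJ m⁻²

Population B: 80900 × 0.08 = 6472 kJ m⁻²
Population C: 6472 × 0.15 = 970.8 kJ m⁻²
Population D: 970.8 × 0.05 = 48.54 kJ m⁻²
Population E: 48.54 × 0.08 = 3.8832 kJ m⁻²
Population F: 3.8832 × 0.19 = 0.737808 kJ m⁻²
Population G: 0.737808 × 0.15 = 0.1106712 kJ m⁻²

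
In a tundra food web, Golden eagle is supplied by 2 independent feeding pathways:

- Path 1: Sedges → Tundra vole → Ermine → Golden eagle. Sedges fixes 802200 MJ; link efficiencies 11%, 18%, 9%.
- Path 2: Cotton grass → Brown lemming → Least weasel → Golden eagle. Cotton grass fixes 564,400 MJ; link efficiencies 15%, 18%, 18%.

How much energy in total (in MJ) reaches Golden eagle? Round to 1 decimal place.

4172.5 MJ

Path 1: 802200 × 0.11 × 0.18 × 0.09 = 1429.5204 MJ
Path 2: 564400 × 0.15 × 0.18 × 0.18 = 2742.984 MJ
Total at Golden eagle: 1429.5204 + 2742.984 = 4172.5044 MJ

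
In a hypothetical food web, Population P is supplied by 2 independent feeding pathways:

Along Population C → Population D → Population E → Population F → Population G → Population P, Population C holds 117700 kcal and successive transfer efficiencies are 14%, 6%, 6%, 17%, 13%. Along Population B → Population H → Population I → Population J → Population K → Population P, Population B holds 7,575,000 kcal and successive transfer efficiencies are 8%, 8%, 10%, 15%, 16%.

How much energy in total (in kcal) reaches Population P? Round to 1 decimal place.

117.7 kcal

Via Population C: 117700 × 0.14 × 0.06 × 0.06 × 0.17 × 0.13 = 1.31098968 kcal
Via Population B: 7575000 × 0.08 × 0.08 × 0.1 × 0.15 × 0.16 = 116.352 kcal
Total at Population P: 1.31098968 + 116.352 = 117.66298968 kcal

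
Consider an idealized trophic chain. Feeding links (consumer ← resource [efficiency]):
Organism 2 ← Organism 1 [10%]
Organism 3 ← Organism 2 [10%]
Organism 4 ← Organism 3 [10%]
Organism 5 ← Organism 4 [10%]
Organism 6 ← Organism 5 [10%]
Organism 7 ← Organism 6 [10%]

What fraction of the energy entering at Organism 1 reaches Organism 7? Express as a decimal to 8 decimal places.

Product of link efficiencies: 0.1 × 0.1 × 0.1 × 0.1 × 0.1 × 0.1 = 0.000001

0.00000100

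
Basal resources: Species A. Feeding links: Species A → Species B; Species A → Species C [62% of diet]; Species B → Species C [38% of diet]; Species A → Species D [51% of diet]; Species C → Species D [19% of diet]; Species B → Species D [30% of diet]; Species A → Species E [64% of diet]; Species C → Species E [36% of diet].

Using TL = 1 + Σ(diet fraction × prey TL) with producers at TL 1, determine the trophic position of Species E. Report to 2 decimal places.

Species B: 1 + 1 = 2
Species C: 1 + (0.62×1 + 0.38×2) = 2.38
Species D: 1 + (0.51×1 + 0.19×2.38 + 0.3×2) = 2.5622
Species E: 1 + (0.64×1 + 0.36×2.38) = 2.4968

2.50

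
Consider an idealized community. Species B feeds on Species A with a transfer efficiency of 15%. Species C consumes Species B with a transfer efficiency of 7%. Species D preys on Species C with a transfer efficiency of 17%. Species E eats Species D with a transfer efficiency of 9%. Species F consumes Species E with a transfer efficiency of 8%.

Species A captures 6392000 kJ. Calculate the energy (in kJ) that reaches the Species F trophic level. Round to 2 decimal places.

Species B: 6392000 × 0.15 = 958800 kJ
Species C: 958800 × 0.07 = 67116 kJ
Species D: 67116 × 0.17 = 11409.72 kJ
Species E: 11409.72 × 0.09 = 1026.8748 kJ
Species F: 1026.8748 × 0.08 = 82.149984 kJ

82.15 kJ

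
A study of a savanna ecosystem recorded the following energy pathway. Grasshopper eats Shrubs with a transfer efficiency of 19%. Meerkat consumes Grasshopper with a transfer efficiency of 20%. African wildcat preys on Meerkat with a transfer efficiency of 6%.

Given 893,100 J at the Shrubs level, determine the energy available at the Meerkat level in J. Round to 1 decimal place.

33937.8 J

Grasshopper: 893100 × 0.19 = 169689 J
Meerkat: 169689 × 0.2 = 33937.8 J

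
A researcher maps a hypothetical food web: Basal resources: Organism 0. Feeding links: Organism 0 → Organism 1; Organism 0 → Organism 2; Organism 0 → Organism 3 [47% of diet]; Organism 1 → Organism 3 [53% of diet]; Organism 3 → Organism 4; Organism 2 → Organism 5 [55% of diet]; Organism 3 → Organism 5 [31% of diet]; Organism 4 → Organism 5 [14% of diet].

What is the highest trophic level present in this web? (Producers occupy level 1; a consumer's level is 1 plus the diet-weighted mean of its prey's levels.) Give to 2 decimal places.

Organism 1: 1 + 1 = 2
Organism 2: 1 + 1 = 2
Organism 3: 1 + (0.47×1 + 0.53×2) = 2.53
Organism 4: 1 + 2.53 = 3.53
Organism 5: 1 + (0.55×2 + 0.31×2.53 + 0.14×3.53) = 3.3785

3.53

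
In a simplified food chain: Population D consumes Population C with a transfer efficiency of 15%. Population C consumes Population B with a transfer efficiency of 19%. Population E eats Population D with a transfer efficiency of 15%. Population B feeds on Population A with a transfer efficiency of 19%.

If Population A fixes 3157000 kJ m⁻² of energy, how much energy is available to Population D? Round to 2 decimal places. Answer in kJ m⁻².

17095.16 kJ m⁻²

Population B: 3157000 × 0.19 = 599830 kJ m⁻²
Population C: 599830 × 0.19 = 113967.7 kJ m⁻²
Population D: 113967.7 × 0.15 = 17095.155 kJ m⁻²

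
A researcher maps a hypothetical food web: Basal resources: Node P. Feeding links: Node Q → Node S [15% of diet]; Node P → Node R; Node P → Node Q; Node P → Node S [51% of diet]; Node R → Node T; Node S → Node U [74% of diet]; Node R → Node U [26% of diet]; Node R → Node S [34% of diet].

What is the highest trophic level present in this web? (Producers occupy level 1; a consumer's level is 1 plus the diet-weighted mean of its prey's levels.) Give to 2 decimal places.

3.36

Node Q: 1 + 1 = 2
Node R: 1 + 1 = 2
Node S: 1 + (0.15×2 + 0.51×1 + 0.34×2) = 2.49
Node T: 1 + 2 = 3
Node U: 1 + (0.26×2 + 0.74×2.49) = 3.3626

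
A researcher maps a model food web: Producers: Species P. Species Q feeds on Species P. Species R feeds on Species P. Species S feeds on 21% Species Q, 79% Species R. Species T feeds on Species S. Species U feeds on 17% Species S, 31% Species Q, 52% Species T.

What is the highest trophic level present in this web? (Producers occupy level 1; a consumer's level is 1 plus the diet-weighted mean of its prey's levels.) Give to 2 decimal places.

Species Q: 1 + 1 = 2
Species R: 1 + 1 = 2
Species S: 1 + (0.21×2 + 0.79×2) = 3
Species T: 1 + 3 = 4
Species U: 1 + (0.17×3 + 0.31×2 + 0.52×4) = 4.21

4.21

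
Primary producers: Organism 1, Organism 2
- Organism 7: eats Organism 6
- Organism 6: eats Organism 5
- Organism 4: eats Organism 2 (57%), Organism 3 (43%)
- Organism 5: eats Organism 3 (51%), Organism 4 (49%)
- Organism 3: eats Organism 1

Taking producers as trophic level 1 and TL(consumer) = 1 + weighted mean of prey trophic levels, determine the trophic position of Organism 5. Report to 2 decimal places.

Organism 3: 1 + 1 = 2
Organism 4: 1 + (0.57×1 + 0.43×2) = 2.43
Organism 5: 1 + (0.51×2 + 0.49×2.43) = 3.2107
Organism 6: 1 + 3.2107 = 4.2107
Organism 7: 1 + 4.2107 = 5.2107

3.21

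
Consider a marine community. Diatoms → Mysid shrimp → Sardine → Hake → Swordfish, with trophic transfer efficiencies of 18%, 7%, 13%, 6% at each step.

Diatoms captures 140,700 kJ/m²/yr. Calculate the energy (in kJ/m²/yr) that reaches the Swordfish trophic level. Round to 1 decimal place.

Mysid shrimp: 140700 × 0.18 = 25326 kJ/m²/yr
Sardine: 25326 × 0.07 = 1772.82 kJ/m²/yr
Hake: 1772.82 × 0.13 = 230.4666 kJ/m²/yr
Swordfish: 230.4666 × 0.06 = 13.827996 kJ/m²/yr

13.8 kJ/m²/yr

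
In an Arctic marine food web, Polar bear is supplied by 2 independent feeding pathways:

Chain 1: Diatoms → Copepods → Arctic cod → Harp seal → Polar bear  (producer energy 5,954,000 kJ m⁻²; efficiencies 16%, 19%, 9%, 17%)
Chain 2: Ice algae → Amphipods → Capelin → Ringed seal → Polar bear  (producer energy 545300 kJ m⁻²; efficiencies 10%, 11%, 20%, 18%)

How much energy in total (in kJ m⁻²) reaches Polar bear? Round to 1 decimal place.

2985.3 kJ m⁻²

Chain 1: 5954000 × 0.16 × 0.19 × 0.09 × 0.17 = 2769.32448 kJ m⁻²
Chain 2: 545300 × 0.1 × 0.11 × 0.2 × 0.18 = 215.9388 kJ m⁻²
Total at Polar bear: 2769.32448 + 215.9388 = 2985.26328 kJ m⁻²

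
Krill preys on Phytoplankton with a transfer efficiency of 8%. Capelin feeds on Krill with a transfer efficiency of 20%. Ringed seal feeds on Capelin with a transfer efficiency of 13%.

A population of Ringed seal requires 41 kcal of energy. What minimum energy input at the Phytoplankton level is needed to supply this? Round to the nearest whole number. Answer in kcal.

Cumulative transfer efficiency: 0.08 × 0.2 × 0.13 = 0.00208
Phytoplankton energy = 41 / 0.00208 = 19712 kcal

19712 kcal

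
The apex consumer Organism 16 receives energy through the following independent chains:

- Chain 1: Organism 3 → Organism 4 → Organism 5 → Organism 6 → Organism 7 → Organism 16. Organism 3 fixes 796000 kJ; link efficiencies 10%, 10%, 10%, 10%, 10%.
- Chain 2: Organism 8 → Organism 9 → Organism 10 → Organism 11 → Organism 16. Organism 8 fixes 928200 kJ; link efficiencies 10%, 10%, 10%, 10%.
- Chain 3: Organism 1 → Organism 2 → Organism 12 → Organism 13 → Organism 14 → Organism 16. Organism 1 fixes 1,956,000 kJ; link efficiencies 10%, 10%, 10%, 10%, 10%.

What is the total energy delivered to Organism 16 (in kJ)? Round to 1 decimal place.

120.3 kJ

Chain 1: 796000 × 0.1 × 0.1 × 0.1 × 0.1 × 0.1 = 7.96 kJ
Chain 2: 928200 × 0.1 × 0.1 × 0.1 × 0.1 = 92.82 kJ
Chain 3: 1956000 × 0.1 × 0.1 × 0.1 × 0.1 × 0.1 = 19.56 kJ
Total at Organism 16: 7.96 + 92.82 + 19.56 = 120.34 kJ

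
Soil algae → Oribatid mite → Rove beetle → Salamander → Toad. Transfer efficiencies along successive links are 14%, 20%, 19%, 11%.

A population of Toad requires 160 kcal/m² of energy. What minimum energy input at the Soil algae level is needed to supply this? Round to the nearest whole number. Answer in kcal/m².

Cumulative transfer efficiency: 0.14 × 0.2 × 0.19 × 0.11 = 0.0005852
Soil algae energy = 160 / 0.0005852 = 273411 kcal/m²

273411 kcal/m²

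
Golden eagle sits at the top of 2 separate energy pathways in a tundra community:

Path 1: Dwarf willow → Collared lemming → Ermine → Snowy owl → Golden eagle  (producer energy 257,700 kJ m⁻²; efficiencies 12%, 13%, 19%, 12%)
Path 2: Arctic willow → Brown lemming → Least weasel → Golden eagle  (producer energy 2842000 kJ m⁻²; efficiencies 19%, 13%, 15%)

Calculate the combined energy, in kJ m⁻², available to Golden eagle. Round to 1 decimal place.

Path 1: 257700 × 0.12 × 0.13 × 0.19 × 0.12 = 91.658736 kJ m⁻²
Path 2: 2842000 × 0.19 × 0.13 × 0.15 = 10529.61 kJ m⁻²
Total at Golden eagle: 91.658736 + 10529.61 = 10621.268736 kJ m⁻²

10621.3 kJ m⁻²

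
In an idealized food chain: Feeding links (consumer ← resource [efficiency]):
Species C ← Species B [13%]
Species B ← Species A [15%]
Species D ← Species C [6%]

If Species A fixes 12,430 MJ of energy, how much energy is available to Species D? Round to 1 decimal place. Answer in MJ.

Species B: 12430 × 0.15 = 1864.5 MJ
Species C: 1864.5 × 0.13 = 242.385 MJ
Species D: 242.385 × 0.06 = 14.5431 MJ

14.5 MJ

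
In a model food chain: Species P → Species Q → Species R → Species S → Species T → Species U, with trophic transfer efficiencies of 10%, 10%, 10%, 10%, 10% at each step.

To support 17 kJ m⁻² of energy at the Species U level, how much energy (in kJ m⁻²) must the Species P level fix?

1700000 kJ m⁻²

Cumulative transfer efficiency: 0.1 × 0.1 × 0.1 × 0.1 × 0.1 = 0.00001
Species P energy = 17 / 0.00001 = 1700000 kJ m⁻²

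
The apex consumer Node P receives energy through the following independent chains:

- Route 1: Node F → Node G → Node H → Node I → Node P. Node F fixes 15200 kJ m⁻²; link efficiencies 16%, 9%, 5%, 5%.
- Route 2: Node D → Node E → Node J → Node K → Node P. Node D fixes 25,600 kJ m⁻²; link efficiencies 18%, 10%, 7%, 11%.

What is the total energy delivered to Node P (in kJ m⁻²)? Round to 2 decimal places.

Route 1: 15200 × 0.16 × 0.09 × 0.05 × 0.05 = 0.5472 kJ m⁻²
Route 2: 25600 × 0.18 × 0.1 × 0.07 × 0.11 = 3.54816 kJ m⁻²
Total at Node P: 0.5472 + 3.54816 = 4.09536 kJ m⁻²

4.10 kJ m⁻²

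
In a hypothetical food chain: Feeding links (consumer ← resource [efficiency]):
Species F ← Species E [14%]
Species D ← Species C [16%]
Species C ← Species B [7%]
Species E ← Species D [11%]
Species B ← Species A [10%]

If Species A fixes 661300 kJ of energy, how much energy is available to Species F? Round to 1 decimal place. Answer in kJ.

11.4 kJ

Species B: 661300 × 0.1 = 66130 kJ
Species C: 66130 × 0.07 = 4629.1 kJ
Species D: 4629.1 × 0.16 = 740.656 kJ
Species E: 740.656 × 0.11 = 81.47216 kJ
Species F: 81.47216 × 0.14 = 11.4061024 kJ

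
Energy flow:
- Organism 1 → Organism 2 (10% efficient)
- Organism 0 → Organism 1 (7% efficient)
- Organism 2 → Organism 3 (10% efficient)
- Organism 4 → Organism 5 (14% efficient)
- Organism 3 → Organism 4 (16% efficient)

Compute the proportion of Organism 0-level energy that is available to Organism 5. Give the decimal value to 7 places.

0.0000157

Product of link efficiencies: 0.07 × 0.1 × 0.1 × 0.16 × 0.14 = 0.00001568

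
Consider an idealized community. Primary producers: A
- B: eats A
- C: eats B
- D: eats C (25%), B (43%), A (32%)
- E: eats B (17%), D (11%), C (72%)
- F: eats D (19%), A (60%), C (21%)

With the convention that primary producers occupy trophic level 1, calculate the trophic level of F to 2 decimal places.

B: 1 + 1 = 2
C: 1 + 2 = 3
D: 1 + (0.25×3 + 0.43×2 + 0.32×1) = 2.93
E: 1 + (0.17×2 + 0.11×2.93 + 0.72×3) = 3.8223
F: 1 + (0.19×2.93 + 0.6×1 + 0.21×3) = 2.7867

2.79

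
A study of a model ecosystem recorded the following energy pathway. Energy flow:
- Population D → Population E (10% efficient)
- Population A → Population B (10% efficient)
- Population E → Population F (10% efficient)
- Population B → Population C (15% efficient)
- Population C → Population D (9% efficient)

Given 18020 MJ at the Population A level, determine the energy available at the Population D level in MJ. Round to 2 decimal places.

24.33 MJ

Population B: 18020 × 0.1 = 1802 MJ
Population C: 1802 × 0.15 = 270.3 MJ
Population D: 270.3 × 0.09 = 24.327 MJ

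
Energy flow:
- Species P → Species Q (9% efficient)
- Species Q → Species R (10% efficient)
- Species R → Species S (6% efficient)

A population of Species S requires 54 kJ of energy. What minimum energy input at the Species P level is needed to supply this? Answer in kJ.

100000 kJ

Cumulative transfer efficiency: 0.09 × 0.1 × 0.06 = 0.00054
Species P energy = 54 / 0.00054 = 100000 kJ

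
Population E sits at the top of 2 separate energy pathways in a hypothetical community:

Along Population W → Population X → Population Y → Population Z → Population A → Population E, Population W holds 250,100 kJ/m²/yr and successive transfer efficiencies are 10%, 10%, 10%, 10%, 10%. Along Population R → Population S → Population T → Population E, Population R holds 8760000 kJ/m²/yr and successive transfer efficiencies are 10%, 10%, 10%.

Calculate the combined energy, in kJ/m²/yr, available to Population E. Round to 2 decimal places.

Via Population W: 250100 × 0.1 × 0.1 × 0.1 × 0.1 × 0.1 = 2.501 kJ/m²/yr
Via Population R: 8760000 × 0.1 × 0.1 × 0.1 = 8760 kJ/m²/yr
Total at Population E: 2.501 + 8760 = 8762.501 kJ/m²/yr

8762.50 kJ/m²/yr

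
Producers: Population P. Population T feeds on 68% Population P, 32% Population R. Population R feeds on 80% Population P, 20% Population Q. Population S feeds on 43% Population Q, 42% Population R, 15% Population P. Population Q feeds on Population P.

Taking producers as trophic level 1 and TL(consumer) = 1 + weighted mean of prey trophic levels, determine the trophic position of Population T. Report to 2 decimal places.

Population Q: 1 + 1 = 2
Population R: 1 + (0.8×1 + 0.2×2) = 2.2
Population S: 1 + (0.43×2 + 0.42×2.2 + 0.15×1) = 2.934
Population T: 1 + (0.68×1 + 0.32×2.2) = 2.384

2.38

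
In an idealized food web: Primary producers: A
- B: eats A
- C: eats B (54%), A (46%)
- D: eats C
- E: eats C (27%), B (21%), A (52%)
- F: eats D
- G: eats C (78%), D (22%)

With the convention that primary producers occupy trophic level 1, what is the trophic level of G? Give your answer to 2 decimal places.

3.76

B: 1 + 1 = 2
C: 1 + (0.54×2 + 0.46×1) = 2.54
D: 1 + 2.54 = 3.54
E: 1 + (0.27×2.54 + 0.21×2 + 0.52×1) = 2.6258
F: 1 + 3.54 = 4.54
G: 1 + (0.78×2.54 + 0.22×3.54) = 3.76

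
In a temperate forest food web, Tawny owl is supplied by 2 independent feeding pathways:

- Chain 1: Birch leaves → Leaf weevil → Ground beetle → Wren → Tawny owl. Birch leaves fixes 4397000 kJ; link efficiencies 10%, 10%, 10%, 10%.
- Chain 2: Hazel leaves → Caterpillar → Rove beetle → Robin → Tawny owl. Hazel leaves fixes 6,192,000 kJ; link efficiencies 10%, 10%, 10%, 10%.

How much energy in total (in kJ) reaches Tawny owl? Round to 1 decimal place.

1058.9 kJ

Chain 1: 4397000 × 0.1 × 0.1 × 0.1 × 0.1 = 439.7 kJ
Chain 2: 6192000 × 0.1 × 0.1 × 0.1 × 0.1 = 619.2 kJ
Total at Tawny owl: 439.7 + 619.2 = 1058.9 kJ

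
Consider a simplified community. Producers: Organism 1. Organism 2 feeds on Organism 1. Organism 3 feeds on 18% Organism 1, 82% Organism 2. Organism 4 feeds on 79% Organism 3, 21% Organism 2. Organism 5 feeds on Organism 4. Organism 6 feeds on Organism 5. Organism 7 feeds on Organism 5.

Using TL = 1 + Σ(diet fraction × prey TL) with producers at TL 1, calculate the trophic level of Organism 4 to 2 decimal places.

3.65

Organism 2: 1 + 1 = 2
Organism 3: 1 + (0.18×1 + 0.82×2) = 2.82
Organism 4: 1 + (0.79×2.82 + 0.21×2) = 3.6478
Organism 5: 1 + 3.6478 = 4.6478
Organism 6: 1 + 4.6478 = 5.6478
Organism 7: 1 + 4.6478 = 5.6478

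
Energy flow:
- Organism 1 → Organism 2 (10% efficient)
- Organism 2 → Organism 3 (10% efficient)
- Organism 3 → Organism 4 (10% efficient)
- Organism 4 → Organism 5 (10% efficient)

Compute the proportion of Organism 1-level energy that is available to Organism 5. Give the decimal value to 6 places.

Product of link efficiencies: 0.1 × 0.1 × 0.1 × 0.1 = 0.0001

0.000100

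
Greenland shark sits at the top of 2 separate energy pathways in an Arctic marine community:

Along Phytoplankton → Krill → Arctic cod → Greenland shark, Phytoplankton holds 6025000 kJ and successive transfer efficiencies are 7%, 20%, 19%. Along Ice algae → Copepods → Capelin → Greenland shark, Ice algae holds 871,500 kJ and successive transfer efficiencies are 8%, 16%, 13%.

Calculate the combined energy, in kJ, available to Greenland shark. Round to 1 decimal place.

Via Phytoplankton: 6025000 × 0.07 × 0.2 × 0.19 = 16026.5 kJ
Via Ice algae: 871500 × 0.08 × 0.16 × 0.13 = 1450.176 kJ
Total at Greenland shark: 16026.5 + 1450.176 = 17476.676 kJ

17476.7 kJ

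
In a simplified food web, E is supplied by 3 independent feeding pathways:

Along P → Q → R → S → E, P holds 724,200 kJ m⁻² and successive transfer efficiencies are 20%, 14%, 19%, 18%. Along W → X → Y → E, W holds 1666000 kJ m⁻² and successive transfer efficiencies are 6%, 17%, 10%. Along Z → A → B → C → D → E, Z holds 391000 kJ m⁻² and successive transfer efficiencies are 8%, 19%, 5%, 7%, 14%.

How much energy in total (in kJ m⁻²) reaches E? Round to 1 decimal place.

Via P: 724200 × 0.2 × 0.14 × 0.19 × 0.18 = 693.49392 kJ m⁻²
Via W: 1666000 × 0.06 × 0.17 × 0.1 = 1699.32 kJ m⁻²
Via Z: 391000 × 0.08 × 0.19 × 0.05 × 0.07 × 0.14 = 2.912168 kJ m⁻²
Total at E: 693.49392 + 1699.32 + 2.912168 = 2395.726088 kJ m⁻²

2395.7 kJ m⁻²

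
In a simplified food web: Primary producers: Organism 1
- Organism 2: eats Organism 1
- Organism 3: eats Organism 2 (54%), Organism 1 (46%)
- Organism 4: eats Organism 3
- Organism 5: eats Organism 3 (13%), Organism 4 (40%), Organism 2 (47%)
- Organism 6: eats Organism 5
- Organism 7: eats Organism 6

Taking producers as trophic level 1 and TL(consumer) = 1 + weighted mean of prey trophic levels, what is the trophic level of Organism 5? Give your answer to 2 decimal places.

3.69

Organism 2: 1 + 1 = 2
Organism 3: 1 + (0.54×2 + 0.46×1) = 2.54
Organism 4: 1 + 2.54 = 3.54
Organism 5: 1 + (0.13×2.54 + 0.4×3.54 + 0.47×2) = 3.6862
Organism 6: 1 + 3.6862 = 4.6862
Organism 7: 1 + 4.6862 = 5.6862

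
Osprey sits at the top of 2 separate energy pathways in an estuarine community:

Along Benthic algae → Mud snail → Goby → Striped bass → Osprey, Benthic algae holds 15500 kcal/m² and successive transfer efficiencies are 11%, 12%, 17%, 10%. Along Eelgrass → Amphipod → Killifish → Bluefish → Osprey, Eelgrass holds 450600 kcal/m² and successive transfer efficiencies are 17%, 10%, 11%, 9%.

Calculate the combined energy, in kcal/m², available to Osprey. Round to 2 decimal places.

Via Benthic algae: 15500 × 0.11 × 0.12 × 0.17 × 0.1 = 3.4782 kcal/m²
Via Eelgrass: 450600 × 0.17 × 0.1 × 0.11 × 0.09 = 75.83598 kcal/m²
Total at Osprey: 3.4782 + 75.83598 = 79.31418 kcal/m²

79.31 kcal/m²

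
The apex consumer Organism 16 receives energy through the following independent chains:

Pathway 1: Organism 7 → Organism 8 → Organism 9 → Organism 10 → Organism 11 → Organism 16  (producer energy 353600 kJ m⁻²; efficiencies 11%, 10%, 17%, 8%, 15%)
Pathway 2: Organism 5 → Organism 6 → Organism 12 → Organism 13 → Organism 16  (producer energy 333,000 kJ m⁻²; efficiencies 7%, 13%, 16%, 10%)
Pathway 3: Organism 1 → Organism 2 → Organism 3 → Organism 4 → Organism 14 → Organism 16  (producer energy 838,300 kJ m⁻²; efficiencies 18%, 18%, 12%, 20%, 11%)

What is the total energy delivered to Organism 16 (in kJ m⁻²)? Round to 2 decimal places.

Pathway 1: 353600 × 0.11 × 0.1 × 0.17 × 0.08 × 0.15 = 7.934784 kJ m⁻²
Pathway 2: 333000 × 0.07 × 0.13 × 0.16 × 0.1 = 48.4848 kJ m⁻²
Pathway 3: 838300 × 0.18 × 0.18 × 0.12 × 0.2 × 0.11 = 71.7048288 kJ m⁻²
Total at Organism 16: 7.934784 + 48.4848 + 71.7048288 = 128.1244128 kJ m⁻²

128.12 kJ m⁻²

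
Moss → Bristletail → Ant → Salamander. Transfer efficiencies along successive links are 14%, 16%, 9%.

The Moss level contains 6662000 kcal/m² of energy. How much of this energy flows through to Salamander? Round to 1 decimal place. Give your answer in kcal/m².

Bristletail: 6662000 × 0.14 = 932680 kcal/m²
Ant: 932680 × 0.16 = 149228.8 kcal/m²
Salamander: 149228.8 × 0.09 = 13430.592 kcal/m²

13430.6 kcal/m²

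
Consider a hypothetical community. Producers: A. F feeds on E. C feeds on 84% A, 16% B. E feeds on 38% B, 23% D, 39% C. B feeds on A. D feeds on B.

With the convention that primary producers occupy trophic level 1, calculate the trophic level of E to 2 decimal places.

B: 1 + 1 = 2
C: 1 + (0.84×1 + 0.16×2) = 2.16
D: 1 + 2 = 3
E: 1 + (0.38×2 + 0.23×3 + 0.39×2.16) = 3.2924
F: 1 + 3.2924 = 4.2924

3.29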